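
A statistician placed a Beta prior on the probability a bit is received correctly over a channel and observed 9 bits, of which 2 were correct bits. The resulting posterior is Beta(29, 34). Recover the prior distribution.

A Beta(a, b) prior with s successes and f failures in binomial data gives a Beta(a+s, b+f) posterior.
So a = 29 − 2 = 27 and b = 34 − 7 = 27.

Beta(27, 27)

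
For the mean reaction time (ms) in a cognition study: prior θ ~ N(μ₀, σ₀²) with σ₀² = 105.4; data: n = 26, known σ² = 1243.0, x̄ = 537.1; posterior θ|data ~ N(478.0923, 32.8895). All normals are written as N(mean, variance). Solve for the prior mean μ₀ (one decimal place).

With known observation variance, the Normal–Normal posterior has precision τ_n = τ₀ + n/σ² and mean μ_n = (τ₀μ₀ + (n/σ²)x̄)/τ_n.
Here τ₀ = 1/105.4 = 0.009488 and τ_data = 26/1243.0 = 0.020917, so τ_n = 0.030405.
Rearranging for μ₀: μ₀ = (μ_n·τ_n − τ_data·x̄)/τ₀ = (478.0923·0.030405 − 0.020917·537.1) / 0.009488 = 3.301876/0.009488 ≈ 348.0.

μ₀ = 348.0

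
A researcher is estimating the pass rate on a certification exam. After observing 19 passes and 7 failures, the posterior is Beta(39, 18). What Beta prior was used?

Beta(20, 11)

Under Beta–binomial conjugacy the posterior parameters are (α+s, β+f).
So α = 39 − 19 = 20 and β = 18 − 7 = 11.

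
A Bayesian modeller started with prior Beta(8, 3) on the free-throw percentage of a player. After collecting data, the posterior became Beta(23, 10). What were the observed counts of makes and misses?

15 makes and 7 misses

Beta is conjugate to the binomial likelihood: posterior = Beta(a+s, b+f).
So s = 23 − 8 = 15 and f = 10 − 3 = 7.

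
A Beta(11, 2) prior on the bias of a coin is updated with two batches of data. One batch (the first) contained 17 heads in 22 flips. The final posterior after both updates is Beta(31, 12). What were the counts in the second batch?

Because Beta–binomial updating is additive in the counts, the combined data contributed (α_post−α_prior, β_post−β_prior) successes and failures.
Total across both batches: 31−11=20 heads, 12−2=10 tails.
Subtract the first batch: 20−17=3 heads and 10−5=5 tails.

3 heads and 5 tails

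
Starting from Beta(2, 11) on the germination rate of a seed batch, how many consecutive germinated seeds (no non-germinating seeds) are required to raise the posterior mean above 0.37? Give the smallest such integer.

k = 5

After k germinated seeds and 0 non-germinating seeds the posterior is Beta(2+k, 11), with mean (2+k)/(2+11+k).
Set (2+k)/(13+k) > 0.37 and solve: k > (0.37·13 − 2)/(1 − 0.37) = 4.460.
The smallest integer exceeding 4.460 is 5.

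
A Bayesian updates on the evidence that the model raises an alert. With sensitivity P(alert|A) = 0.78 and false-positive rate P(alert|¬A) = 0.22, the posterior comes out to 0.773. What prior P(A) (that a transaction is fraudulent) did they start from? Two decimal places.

In odds form, posterior odds = prior odds × likelihood ratio, so prior odds = posterior odds ÷ LR.
Posterior odds = 0.773/(1−0.773) = 3.4053. LR = 0.78/0.22 = 3.5455.
Prior odds = 3.4053/3.5455 = 0.9605, so P(A) = 0.9605/(1+0.9605) ≈ 0.49.

P(A) = 0.49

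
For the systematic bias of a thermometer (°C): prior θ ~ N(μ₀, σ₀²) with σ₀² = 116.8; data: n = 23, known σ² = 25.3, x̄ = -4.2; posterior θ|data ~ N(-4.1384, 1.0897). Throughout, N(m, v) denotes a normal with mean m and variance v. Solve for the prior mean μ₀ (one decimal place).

μ₀ = 2.4

With known observation variance, the Normal–Normal posterior has precision τ_n = τ₀ + n/σ² and mean μ_n = (τ₀μ₀ + (n/σ²)x̄)/τ_n.
Here τ₀ = 1/116.8 = 0.008562 and τ_data = 23/25.3 = 0.909091, so τ_n = 0.917653.
Rearranging for μ₀: μ₀ = (μ_n·τ_n − τ_data·x̄)/τ₀ = (-4.1384·0.917653 − 0.909091·-4.2) / 0.008562 = 0.020567/0.008562 ≈ 2.4.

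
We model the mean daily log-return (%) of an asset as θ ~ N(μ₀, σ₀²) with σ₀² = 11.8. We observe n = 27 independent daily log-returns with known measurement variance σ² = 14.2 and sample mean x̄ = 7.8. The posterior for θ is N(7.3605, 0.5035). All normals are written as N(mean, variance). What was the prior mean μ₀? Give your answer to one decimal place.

μ₀ = -2.5

The posterior mean is a precision-weighted average: μ_n = (τ₀μ₀ + τ_data·x̄)/(τ₀+τ_data), with τ₀=1/σ₀² and τ_data=n/σ².
Here τ₀ = 1/11.8 = 0.084746 and τ_data = 27/14.2 = 1.901408, so τ_n = 1.986154.
Rearranging for μ₀: μ₀ = (μ_n·τ_n − τ_data·x̄)/τ₀ = (7.3605·1.986154 − 1.901408·7.8) / 0.084746 = -0.211896/0.084746 ≈ -2.5.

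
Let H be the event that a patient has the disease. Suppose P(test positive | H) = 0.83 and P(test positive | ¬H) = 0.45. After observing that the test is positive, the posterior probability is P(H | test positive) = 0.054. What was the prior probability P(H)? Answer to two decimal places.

In odds form, posterior odds = prior odds × likelihood ratio, so prior odds = posterior odds ÷ LR.
Posterior odds = 0.054/(1−0.054) = 0.0571. LR = 0.83/0.45 = 1.8444.
Prior odds = 0.0571/1.8444 = 0.0310, so P(H) = 0.0310/(1+0.0310) ≈ 0.03.

P(H) = 0.03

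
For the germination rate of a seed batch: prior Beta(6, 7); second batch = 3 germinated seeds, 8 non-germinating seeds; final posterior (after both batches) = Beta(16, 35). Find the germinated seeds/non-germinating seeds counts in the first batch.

7 germinated seeds and 20 non-germinating seeds

Because Beta–binomial updating is additive in the counts, the combined data contributed (α_post−α_prior, β_post−β_prior) successes and failures.
Total across both batches: 16−6=10 germinated seeds, 35−7=28 non-germinating seeds.
Subtract the second batch: 10−3=7 germinated seeds and 28−8=20 non-germinating seeds.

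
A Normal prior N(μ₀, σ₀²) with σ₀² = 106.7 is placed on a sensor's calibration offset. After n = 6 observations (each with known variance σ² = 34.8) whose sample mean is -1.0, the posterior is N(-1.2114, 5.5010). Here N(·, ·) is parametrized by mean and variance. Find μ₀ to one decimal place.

μ₀ = -5.1

With known observation variance, the Normal–Normal posterior has precision τ_n = τ₀ + n/σ² and mean μ_n = (τ₀μ₀ + (n/σ²)x̄)/τ_n.
Here τ₀ = 1/106.7 = 0.009372 and τ_data = 6/34.8 = 0.172414, so τ_n = 0.181786.
Rearranging for μ₀: μ₀ = (μ_n·τ_n − τ_data·x̄)/τ₀ = (-1.2114·0.181786 − 0.172414·-1.0) / 0.009372 = -0.047802/0.009372 ≈ -5.1.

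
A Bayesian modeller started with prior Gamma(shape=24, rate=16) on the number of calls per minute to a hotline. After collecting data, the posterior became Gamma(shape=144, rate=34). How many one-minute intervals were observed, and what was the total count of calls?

A Gamma(α, β) prior (rate parametrization) on a Poisson rate with n observations summing to S gives posterior Gamma(α+S, β+n).
Matching: Σxᵢ = 144 − 24 = 120 and n = 34 − 16 = 18.

n = 18 one-minute intervals with total 120 calls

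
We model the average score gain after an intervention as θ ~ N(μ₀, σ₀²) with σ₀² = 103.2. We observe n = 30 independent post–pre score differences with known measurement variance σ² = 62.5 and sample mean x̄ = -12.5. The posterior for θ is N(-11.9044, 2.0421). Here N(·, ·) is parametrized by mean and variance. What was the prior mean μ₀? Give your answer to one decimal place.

μ₀ = 17.6

The posterior mean is a precision-weighted average: μ_n = (τ₀μ₀ + τ_data·x̄)/(τ₀+τ_data), with τ₀=1/σ₀² and τ_data=n/σ².
Here τ₀ = 1/103.2 = 0.009690 and τ_data = 30/62.5 = 0.480000, so τ_n = 0.489690.
Rearranging for μ₀: μ₀ = (μ_n·τ_n − τ_data·x̄)/τ₀ = (-11.9044·0.489690 − 0.480000·-12.5) / 0.009690 = 0.170534/0.009690 ≈ 17.6.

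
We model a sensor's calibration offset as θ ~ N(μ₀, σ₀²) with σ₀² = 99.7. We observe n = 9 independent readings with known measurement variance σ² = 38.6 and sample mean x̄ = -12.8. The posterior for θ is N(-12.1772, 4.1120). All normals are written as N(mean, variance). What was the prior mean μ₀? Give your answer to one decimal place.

The posterior mean is a precision-weighted average: μ_n = (τ₀μ₀ + τ_data·x̄)/(τ₀+τ_data), with τ₀=1/σ₀² and τ_data=n/σ².
Here τ₀ = 1/99.7 = 0.010030 and τ_data = 9/38.6 = 0.233161, so τ_n = 0.243191.
Rearranging for μ₀: μ₀ = (μ_n·τ_n − τ_data·x̄)/τ₀ = (-12.1772·0.243191 − 0.233161·-12.8) / 0.010030 = 0.023075/0.010030 ≈ 2.3.

μ₀ = 2.3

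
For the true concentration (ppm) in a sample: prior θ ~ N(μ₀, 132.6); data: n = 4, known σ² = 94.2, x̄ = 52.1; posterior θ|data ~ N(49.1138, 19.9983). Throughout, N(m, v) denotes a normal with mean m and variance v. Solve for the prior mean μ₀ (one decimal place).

With known observation variance, the Normal–Normal posterior has precision τ_n = τ₀ + n/σ² and mean μ_n = (τ₀μ₀ + (n/σ²)x̄)/τ_n.
Here τ₀ = 1/132.6 = 0.007541 and τ_data = 4/94.2 = 0.042463, so τ_n = 0.050004.
Rearranging for μ₀: μ₀ = (μ_n·τ_n − τ_data·x̄)/τ₀ = (49.1138·0.050004 − 0.042463·52.1) / 0.007541 = 0.243564/0.007541 ≈ 32.3.

μ₀ = 32.3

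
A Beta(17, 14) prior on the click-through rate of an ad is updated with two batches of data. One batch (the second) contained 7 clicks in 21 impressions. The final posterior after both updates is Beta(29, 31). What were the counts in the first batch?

5 clicks and 3 non-clicks

Because Beta–binomial updating is additive in the counts, the combined data contributed (α_post−α_prior, β_post−β_prior) successes and failures.
Total across both batches: 29−17=12 clicks, 31−14=17 non-clicks.
Subtract the second batch: 12−7=5 clicks and 17−14=3 non-clicks.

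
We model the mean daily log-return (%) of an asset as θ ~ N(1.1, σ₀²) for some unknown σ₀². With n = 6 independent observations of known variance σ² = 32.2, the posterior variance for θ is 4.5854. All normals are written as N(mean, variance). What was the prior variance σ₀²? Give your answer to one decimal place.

σ₀² = 31.5

Posterior precision equals prior precision plus data precision: 1/σ_n² = 1/σ₀² + n/σ².
So 1/σ₀² = 1/4.5854 − 6/32.2 = 0.218083 − 0.186335 = 0.031748.
Hence σ₀² = 1/0.031748 ≈ 31.5.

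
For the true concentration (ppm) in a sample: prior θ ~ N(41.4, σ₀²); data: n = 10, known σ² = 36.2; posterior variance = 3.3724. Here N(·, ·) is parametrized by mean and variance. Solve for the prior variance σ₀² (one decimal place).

Posterior precision equals prior precision plus data precision: 1/σ_n² = 1/σ₀² + n/σ².
So 1/σ₀² = 1/3.3724 − 10/36.2 = 0.296525 − 0.276243 = 0.020282.
Hence σ₀² = 1/0.020282 ≈ 49.3.

σ₀² = 49.3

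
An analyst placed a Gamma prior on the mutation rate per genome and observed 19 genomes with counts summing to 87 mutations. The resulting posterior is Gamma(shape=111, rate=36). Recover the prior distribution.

A Gamma(α, β) prior (rate parametrization) on a Poisson rate with n observations summing to S gives posterior Gamma(α+S, β+n).
So α = 111 − 87 = 24 and β = 36 − 19 = 17.

Gamma(shape=24, rate=17)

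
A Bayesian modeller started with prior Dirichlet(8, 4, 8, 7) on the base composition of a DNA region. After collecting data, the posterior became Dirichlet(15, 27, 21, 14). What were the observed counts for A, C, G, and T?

counts (7, 23, 13, 7)

For a Dirichlet(α) prior with multinomial counts c, the posterior is Dirichlet(α + c) componentwise.
Counts are posterior − prior componentwise: 15−8=7, 27−4=23, 21−8=13, 14−7=7.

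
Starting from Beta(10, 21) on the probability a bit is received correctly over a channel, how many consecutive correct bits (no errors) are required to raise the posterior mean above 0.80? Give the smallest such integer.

k = 75

After k correct bits and 0 errors the posterior is Beta(10+k, 21), with mean (10+k)/(10+21+k).
Set (10+k)/(31+k) > 0.80 and solve: k > (0.80·31 − 10)/(1 − 0.80) = 74.000.
The smallest integer exceeding 74.000 is 75, and checking k=75: (85)/(106) = 0.8019 > 0.80.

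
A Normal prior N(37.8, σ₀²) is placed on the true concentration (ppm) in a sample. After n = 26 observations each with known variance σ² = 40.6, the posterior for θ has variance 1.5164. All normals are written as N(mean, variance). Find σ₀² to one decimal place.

For the Normal–Normal model with known σ², precisions add: τ_n = τ₀ + n/σ².
So 1/σ₀² = 1/1.5164 − 26/40.6 = 0.659457 − 0.640394 = 0.019063.
Hence σ₀² = 1/0.019063 ≈ 52.5.

σ₀² = 52.5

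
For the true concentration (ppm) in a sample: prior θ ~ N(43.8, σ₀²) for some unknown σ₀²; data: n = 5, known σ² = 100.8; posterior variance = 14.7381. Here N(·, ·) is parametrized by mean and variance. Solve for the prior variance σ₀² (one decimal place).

Posterior precision equals prior precision plus data precision: 1/σ_n² = 1/σ₀² + n/σ².
So 1/σ₀² = 1/14.7381 − 5/100.8 = 0.067851 − 0.049603 = 0.018248.
Hence σ₀² = 1/0.018248 ≈ 54.8.

σ₀² = 54.8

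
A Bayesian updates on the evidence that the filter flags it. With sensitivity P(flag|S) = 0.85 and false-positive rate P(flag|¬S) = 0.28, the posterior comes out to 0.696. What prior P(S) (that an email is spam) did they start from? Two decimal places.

P(S) = 0.43

Bayes' rule in odds form gives O(S|E) = O(S)·[P(E|S)/P(E|¬S)], hence O(S) = O(S|E)/LR.
Posterior odds = 0.696/(1−0.696) = 2.2895. LR = 0.85/0.28 = 3.0357.
Prior odds = 2.2895/3.0357 = 0.7542, so P(S) = 0.7542/(1+0.7542) ≈ 0.43.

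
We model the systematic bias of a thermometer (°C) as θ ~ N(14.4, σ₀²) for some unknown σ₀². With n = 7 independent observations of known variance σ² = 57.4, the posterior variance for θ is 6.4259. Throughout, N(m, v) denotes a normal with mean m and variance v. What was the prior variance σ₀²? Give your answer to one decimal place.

σ₀² = 29.7

For the Normal–Normal model with known σ², precisions add: τ_n = τ₀ + n/σ².
So 1/σ₀² = 1/6.4259 − 7/57.4 = 0.155620 − 0.121951 = 0.033669.
Hence σ₀² = 1/0.033669 ≈ 29.7.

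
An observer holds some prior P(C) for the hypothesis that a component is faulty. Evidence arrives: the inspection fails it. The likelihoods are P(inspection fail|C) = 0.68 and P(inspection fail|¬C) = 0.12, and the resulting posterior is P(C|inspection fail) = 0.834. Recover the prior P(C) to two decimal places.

In odds form, posterior odds = prior odds × likelihood ratio, so prior odds = posterior odds ÷ LR.
Posterior odds = 0.834/(1−0.834) = 5.0241. LR = 0.68/0.12 = 5.6667.
Prior odds = 5.0241/5.6667 = 0.8866, so P(C) = 0.8866/(1+0.8866) ≈ 0.47.

P(C) = 0.47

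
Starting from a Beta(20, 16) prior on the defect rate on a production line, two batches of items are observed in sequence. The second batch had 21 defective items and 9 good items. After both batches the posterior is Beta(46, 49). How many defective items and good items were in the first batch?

5 defective items and 24 good items

Sequential conjugate updates are equivalent to a single update on the pooled data, so total successes = posterior α − prior α and total failures = posterior β − prior β.
Total across both batches: 46−20=26 defective items, 49−16=33 good items.
Subtract the second batch: 26−21=5 defective items and 33−9=24 good items.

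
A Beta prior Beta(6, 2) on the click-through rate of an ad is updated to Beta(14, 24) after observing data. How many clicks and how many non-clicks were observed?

8 clicks and 22 non-clicks

Under Beta–binomial conjugacy the posterior parameters are (a+s, b+f).
So s = 14 − 6 = 8 and f = 24 − 2 = 22.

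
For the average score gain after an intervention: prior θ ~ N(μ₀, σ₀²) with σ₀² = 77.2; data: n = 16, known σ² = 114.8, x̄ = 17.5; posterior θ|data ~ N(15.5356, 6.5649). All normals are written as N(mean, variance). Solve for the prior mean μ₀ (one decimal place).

μ₀ = -5.6

The posterior mean is a precision-weighted average: μ_n = (τ₀μ₀ + τ_data·x̄)/(τ₀+τ_data), with τ₀=1/σ₀² and τ_data=n/σ².
Here τ₀ = 1/77.2 = 0.012953 and τ_data = 16/114.8 = 0.139373, so τ_n = 0.152326.
Rearranging for μ₀: μ₀ = (μ_n·τ_n − τ_data·x̄)/τ₀ = (15.5356·0.152326 − 0.139373·17.5) / 0.012953 = -0.072552/0.012953 ≈ -5.6.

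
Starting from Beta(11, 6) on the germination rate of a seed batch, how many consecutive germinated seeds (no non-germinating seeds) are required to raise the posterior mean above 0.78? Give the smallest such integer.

After k germinated seeds and 0 non-germinating seeds the posterior is Beta(11+k, 6), with mean (11+k)/(11+6+k).
Set (11+k)/(17+k) > 0.78 and solve: k > (0.78·17 − 11)/(1 − 0.78) = 10.273.
The smallest integer exceeding 10.273 is 11.

k = 11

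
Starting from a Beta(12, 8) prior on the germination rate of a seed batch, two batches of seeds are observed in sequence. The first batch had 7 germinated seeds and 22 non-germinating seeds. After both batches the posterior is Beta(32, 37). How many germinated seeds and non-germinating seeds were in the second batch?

Sequential conjugate updates are equivalent to a single update on the pooled data, so total successes = posterior α − prior α and total failures = posterior β − prior β.
Total across both batches: 32−12=20 germinated seeds, 37−8=29 non-germinating seeds.
Subtract the first batch: 20−7=13 germinated seeds and 29−22=7 non-germinating seeds.

13 germinated seeds and 7 non-germinating seeds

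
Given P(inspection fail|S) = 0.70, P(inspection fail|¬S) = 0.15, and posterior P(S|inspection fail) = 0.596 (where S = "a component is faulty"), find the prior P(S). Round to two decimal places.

P(S) = 0.24

In odds form, posterior odds = prior odds × likelihood ratio, so prior odds = posterior odds ÷ LR.
Posterior odds = 0.596/(1−0.596) = 1.4752. LR = 0.70/0.15 = 4.6667.
Prior odds = 1.4752/4.6667 = 0.3161, so P(S) = 0.3161/(1+0.3161) ≈ 0.24.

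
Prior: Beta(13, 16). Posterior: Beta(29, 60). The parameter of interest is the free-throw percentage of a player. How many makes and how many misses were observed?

16 makes and 44 misses

Under Beta–binomial conjugacy the posterior parameters are (α+s, β+f).
So s = 29 − 13 = 16 and f = 60 − 16 = 44.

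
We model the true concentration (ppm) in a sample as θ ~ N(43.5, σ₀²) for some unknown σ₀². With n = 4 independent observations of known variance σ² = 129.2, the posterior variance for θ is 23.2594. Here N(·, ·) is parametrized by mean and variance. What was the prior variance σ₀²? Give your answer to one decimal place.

σ₀² = 83.1

Posterior precision equals prior precision plus data precision: 1/σ_n² = 1/σ₀² + n/σ².
So 1/σ₀² = 1/23.2594 − 4/129.2 = 0.042993 − 0.030960 = 0.012033.
Hence σ₀² = 1/0.012033 ≈ 83.1.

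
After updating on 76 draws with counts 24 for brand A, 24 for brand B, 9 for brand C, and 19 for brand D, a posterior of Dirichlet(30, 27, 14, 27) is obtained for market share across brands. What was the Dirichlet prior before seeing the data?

Dirichlet(6, 3, 5, 8)

For a Dirichlet(α) prior with multinomial counts c, the posterior is Dirichlet(α + c) componentwise.
Subtract each count from the matching posterior parameter: 30−24=6, 27−24=3, 14−9=5, 27−19=8.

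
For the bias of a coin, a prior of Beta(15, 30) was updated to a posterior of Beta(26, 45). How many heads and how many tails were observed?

Beta is conjugate to the binomial likelihood: posterior = Beta(a+s, b+f).
So s = 26 − 15 = 11 and f = 45 − 30 = 15.

11 heads and 15 tails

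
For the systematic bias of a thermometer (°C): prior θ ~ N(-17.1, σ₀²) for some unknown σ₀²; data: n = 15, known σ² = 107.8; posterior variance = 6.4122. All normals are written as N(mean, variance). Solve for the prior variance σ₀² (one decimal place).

Posterior precision equals prior precision plus data precision: 1/σ_n² = 1/σ₀² + n/σ².
So 1/σ₀² = 1/6.4122 − 15/107.8 = 0.155953 − 0.139147 = 0.016806.
Hence σ₀² = 1/0.016806 ≈ 59.5.

σ₀² = 59.5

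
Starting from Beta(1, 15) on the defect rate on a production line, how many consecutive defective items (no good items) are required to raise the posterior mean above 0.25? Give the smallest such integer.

After k defective items and 0 good items the posterior is Beta(1+k, 15), with mean (1+k)/(1+15+k).
Set (1+k)/(16+k) > 0.25 and solve: k > (0.25·16 − 1)/(1 − 0.25) = 4.000.
The smallest integer exceeding 4.000 is 5, and checking k=5: (6)/(21) = 0.2857 > 0.25.

k = 5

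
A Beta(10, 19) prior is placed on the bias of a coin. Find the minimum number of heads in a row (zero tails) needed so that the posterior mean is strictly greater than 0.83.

After k heads and 0 tails the posterior is Beta(10+k, 19), with mean (10+k)/(10+19+k).
Set (10+k)/(29+k) > 0.83 and solve: k > (0.83·29 − 10)/(1 − 0.83) = 82.765.
The smallest integer exceeding 82.765 is 83.

k = 83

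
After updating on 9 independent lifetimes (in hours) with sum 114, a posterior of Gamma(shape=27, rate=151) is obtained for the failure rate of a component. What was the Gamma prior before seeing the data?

For an exponential likelihood with a Gamma(α, β) prior on the rate, n observations with total T give posterior Gamma(α+n, β+T).
So α = 27 − 9 = 18 and β = 151 − 114 = 37.

Gamma(shape=18, rate=37)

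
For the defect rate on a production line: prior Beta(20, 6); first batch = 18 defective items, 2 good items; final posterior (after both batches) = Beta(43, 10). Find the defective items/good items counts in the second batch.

5 defective items and 2 good items

Because Beta–binomial updating is additive in the counts, the combined data contributed (α_post−α_prior, β_post−β_prior) successes and failures.
Total across both batches: 43−20=23 defective items, 10−6=4 good items.
Subtract the first batch: 23−18=5 defective items and 4−2=2 good items.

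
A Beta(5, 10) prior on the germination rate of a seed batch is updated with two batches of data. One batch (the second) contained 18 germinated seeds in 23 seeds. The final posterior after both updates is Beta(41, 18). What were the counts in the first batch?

18 germinated seeds and 3 non-germinating seeds

Because Beta–binomial updating is additive in the counts, the combined data contributed (α_post−α_prior, β_post−β_prior) successes and failures.
Total across both batches: 41−5=36 germinated seeds, 18−10=8 non-germinating seeds.
Subtract the second batch: 36−18=18 germinated seeds and 8−5=3 non-germinating seeds.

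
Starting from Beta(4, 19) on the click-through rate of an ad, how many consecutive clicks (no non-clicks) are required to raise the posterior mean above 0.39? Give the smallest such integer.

k = 9

After k clicks and 0 non-clicks the posterior is Beta(4+k, 19), with mean (4+k)/(4+19+k).
Set (4+k)/(23+k) > 0.39 and solve: k > (0.39·23 − 4)/(1 − 0.39) = 8.148.
The smallest integer exceeding 8.148 is 9, and checking k=9: (13)/(32) = 0.4062 > 0.39.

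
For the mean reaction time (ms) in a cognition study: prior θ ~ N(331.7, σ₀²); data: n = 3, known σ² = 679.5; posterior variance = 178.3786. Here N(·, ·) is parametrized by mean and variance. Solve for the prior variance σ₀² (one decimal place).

σ₀² = 839.6

For the Normal–Normal model with known σ², precisions add: τ_n = τ₀ + n/σ².
So 1/σ₀² = 1/178.3786 − 3/679.5 = 0.005606 − 0.004415 = 0.001191.
Hence σ₀² = 1/0.001191 ≈ 839.6.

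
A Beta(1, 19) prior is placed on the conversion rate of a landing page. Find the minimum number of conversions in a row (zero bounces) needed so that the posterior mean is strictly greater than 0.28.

k = 7

After k conversions and 0 bounces the posterior is Beta(1+k, 19), with mean (1+k)/(1+19+k).
Set (1+k)/(20+k) > 0.28 and solve: k > (0.28·20 − 1)/(1 − 0.28) = 6.389.
The smallest integer exceeding 6.389 is 7.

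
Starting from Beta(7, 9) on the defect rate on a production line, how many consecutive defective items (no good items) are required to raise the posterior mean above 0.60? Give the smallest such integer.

k = 7

After k defective items and 0 good items the posterior is Beta(7+k, 9), with mean (7+k)/(7+9+k).
Set (7+k)/(16+k) > 0.60 and solve: k > (0.60·16 − 7)/(1 − 0.60) = 6.500.
The smallest integer exceeding 6.500 is 7, and checking k=7: (14)/(23) = 0.6087 > 0.60.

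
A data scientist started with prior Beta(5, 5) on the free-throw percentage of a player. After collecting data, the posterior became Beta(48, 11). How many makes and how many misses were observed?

Beta is conjugate to the binomial likelihood: posterior = Beta(a+s, b+f).
So s = 48 − 5 = 43 and f = 11 − 5 = 6.

43 makes and 6 misses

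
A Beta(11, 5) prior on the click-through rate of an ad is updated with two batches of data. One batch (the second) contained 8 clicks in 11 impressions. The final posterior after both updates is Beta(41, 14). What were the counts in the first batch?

22 clicks and 6 non-clicks

Sequential conjugate updates are equivalent to a single update on the pooled data, so total successes = posterior α − prior α and total failures = posterior β − prior β.
Total across both batches: 41−11=30 clicks, 14−5=9 non-clicks.
Subtract the second batch: 30−8=22 clicks and 9−3=6 non-clicks.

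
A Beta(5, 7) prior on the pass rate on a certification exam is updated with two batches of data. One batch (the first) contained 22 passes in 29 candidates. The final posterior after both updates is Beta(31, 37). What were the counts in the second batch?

Because Beta–binomial updating is additive in the counts, the combined data contributed (α_post−α_prior, β_post−β_prior) successes and failures.
Total across both batches: 31−5=26 passes, 37−7=30 failures.
Subtract the first batch: 26−22=4 passes and 30−7=23 failures.

4 passes and 23 failures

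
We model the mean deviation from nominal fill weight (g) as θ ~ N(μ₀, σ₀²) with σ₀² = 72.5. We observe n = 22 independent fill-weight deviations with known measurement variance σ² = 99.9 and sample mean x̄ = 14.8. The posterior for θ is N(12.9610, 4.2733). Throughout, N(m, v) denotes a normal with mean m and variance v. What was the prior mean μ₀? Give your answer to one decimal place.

μ₀ = -16.4

With known observation variance, the Normal–Normal posterior has precision τ_n = τ₀ + n/σ² and mean μ_n = (τ₀μ₀ + (n/σ²)x̄)/τ_n.
Here τ₀ = 1/72.5 = 0.013793 and τ_data = 22/99.9 = 0.220220, so τ_n = 0.234013.
Rearranging for μ₀: μ₀ = (μ_n·τ_n − τ_data·x̄)/τ₀ = (12.9610·0.234013 − 0.220220·14.8) / 0.013793 = -0.226214/0.013793 ≈ -16.4.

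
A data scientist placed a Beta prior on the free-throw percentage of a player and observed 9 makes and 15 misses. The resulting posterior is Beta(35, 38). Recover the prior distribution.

A Beta(α, β) prior with s successes and f failures in binomial data gives a Beta(α+s, β+f) posterior.
Subtract the data counts: 35−9=26, 38−15=23.

Beta(26, 23)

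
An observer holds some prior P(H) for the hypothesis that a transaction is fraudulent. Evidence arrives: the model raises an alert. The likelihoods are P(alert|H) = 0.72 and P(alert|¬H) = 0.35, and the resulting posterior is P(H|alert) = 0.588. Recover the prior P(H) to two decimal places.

P(H) = 0.41

In odds form, posterior odds = prior odds × likelihood ratio, so prior odds = posterior odds ÷ LR.
Posterior odds = 0.588/(1−0.588) = 1.4272. LR = 0.72/0.35 = 2.0571.
Prior odds = 1.4272/2.0571 = 0.6938, so P(H) = 0.6938/(1+0.6938) ≈ 0.41.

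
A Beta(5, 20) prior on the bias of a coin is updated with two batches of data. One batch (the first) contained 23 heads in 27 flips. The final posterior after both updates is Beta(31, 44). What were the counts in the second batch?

3 heads and 20 tails

Because Beta–binomial updating is additive in the counts, the combined data contributed (α_post−α_prior, β_post−β_prior) successes and failures.
Total across both batches: 31−5=26 heads, 44−20=24 tails.
Subtract the first batch: 26−23=3 heads and 24−4=20 tails.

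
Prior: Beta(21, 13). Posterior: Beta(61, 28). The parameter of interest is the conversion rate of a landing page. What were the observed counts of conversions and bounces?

40 conversions and 15 bounces

Under Beta–binomial conjugacy the posterior parameters are (α+s, β+f).
So s = 61 − 21 = 40 and f = 28 − 13 = 15.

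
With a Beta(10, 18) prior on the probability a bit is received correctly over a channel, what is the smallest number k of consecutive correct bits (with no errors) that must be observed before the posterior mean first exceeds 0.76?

After k correct bits and 0 errors the posterior is Beta(10+k, 18), with mean (10+k)/(10+18+k).
Set (10+k)/(28+k) > 0.76 and solve: k > (0.76·28 − 10)/(1 − 0.76) = 47.000.
The smallest integer exceeding 47.000 is 48.

k = 48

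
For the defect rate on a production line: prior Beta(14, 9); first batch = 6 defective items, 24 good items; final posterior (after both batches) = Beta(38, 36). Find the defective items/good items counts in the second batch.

18 defective items and 3 good items

Because Beta–binomial updating is additive in the counts, the combined data contributed (α_post−α_prior, β_post−β_prior) successes and failures.
Total across both batches: 38−14=24 defective items, 36−9=27 good items.
Subtract the first batch: 24−6=18 defective items and 27−24=3 good items.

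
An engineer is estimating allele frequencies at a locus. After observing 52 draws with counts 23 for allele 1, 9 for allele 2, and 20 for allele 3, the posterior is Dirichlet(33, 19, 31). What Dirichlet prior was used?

Dirichlet(10, 10, 11)

For a Dirichlet(α) prior with multinomial counts c, the posterior is Dirichlet(α + c) componentwise.
Subtract each count from the matching posterior parameter: 33−23=10, 19−9=10, 31−20=11.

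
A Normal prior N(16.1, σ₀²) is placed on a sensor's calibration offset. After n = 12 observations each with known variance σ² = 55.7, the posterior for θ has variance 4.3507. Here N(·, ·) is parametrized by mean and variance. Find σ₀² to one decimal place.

For the Normal–Normal model with known σ², precisions add: τ_n = τ₀ + n/σ².
So 1/σ₀² = 1/4.3507 − 12/55.7 = 0.229848 − 0.215440 = 0.014408.
Hence σ₀² = 1/0.014408 ≈ 69.4.

σ₀² = 69.4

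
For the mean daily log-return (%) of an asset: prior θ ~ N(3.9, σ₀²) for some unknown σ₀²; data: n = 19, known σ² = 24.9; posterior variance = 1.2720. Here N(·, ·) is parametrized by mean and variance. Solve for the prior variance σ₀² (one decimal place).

For the Normal–Normal model with known σ², precisions add: τ_n = τ₀ + n/σ².
So 1/σ₀² = 1/1.2720 − 19/24.9 = 0.786164 − 0.763052 = 0.023112.
Hence σ₀² = 1/0.023112 ≈ 43.3.

σ₀² = 43.3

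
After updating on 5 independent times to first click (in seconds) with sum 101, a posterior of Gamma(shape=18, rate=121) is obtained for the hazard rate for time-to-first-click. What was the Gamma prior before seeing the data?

For an exponential likelihood with a Gamma(α, β) prior on the rate, n observations with total T give posterior Gamma(α+n, β+T).
So α = 18 − 5 = 13 and β = 121 − 101 = 20.

Gamma(shape=13, rate=20)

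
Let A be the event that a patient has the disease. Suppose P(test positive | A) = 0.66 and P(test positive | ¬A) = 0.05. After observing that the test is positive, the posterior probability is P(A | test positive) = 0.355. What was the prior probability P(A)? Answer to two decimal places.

In odds form, posterior odds = prior odds × likelihood ratio, so prior odds = posterior odds ÷ LR.
Posterior odds = 0.355/(1−0.355) = 0.5504. LR = 0.66/0.05 = 13.2000.
Prior odds = 0.5504/13.2000 = 0.0417, so P(A) = 0.0417/(1+0.0417) ≈ 0.04.

P(A) = 0.04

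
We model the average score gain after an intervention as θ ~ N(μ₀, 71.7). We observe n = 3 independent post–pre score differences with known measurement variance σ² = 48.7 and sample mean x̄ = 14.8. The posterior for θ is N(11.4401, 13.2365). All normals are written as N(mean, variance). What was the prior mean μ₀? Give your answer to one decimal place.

μ₀ = -3.4

The posterior mean is a precision-weighted average: μ_n = (τ₀μ₀ + τ_data·x̄)/(τ₀+τ_data), with τ₀=1/σ₀² and τ_data=n/σ².
Here τ₀ = 1/71.7 = 0.013947 and τ_data = 3/48.7 = 0.061602, so τ_n = 0.075549.
Rearranging for μ₀: μ₀ = (μ_n·τ_n − τ_data·x̄)/τ₀ = (11.4401·0.075549 − 0.061602·14.8) / 0.013947 = -0.047421/0.013947 ≈ -3.4.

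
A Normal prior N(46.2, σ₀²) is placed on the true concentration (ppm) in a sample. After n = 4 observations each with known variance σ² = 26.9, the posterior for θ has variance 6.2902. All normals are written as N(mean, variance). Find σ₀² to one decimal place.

Posterior precision equals prior precision plus data precision: 1/σ_n² = 1/σ₀² + n/σ².
So 1/σ₀² = 1/6.2902 − 4/26.9 = 0.158977 − 0.148699 = 0.010278.
Hence σ₀² = 1/0.010278 ≈ 97.3.

σ₀² = 97.3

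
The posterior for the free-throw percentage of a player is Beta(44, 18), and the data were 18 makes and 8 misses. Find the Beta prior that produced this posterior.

Beta(26, 10)

Under Beta–binomial conjugacy the posterior parameters are (α+s, β+f).
Subtract the data counts: 44−18=26, 18−8=10.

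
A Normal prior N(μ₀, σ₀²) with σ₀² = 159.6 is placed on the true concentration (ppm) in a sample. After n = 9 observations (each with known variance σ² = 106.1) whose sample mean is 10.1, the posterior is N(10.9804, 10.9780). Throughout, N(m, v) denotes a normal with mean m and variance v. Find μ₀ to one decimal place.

The posterior mean is a precision-weighted average: μ_n = (τ₀μ₀ + τ_data·x̄)/(τ₀+τ_data), with τ₀=1/σ₀² and τ_data=n/σ².
Here τ₀ = 1/159.6 = 0.006266 and τ_data = 9/106.1 = 0.084826, so τ_n = 0.091092.
Rearranging for μ₀: μ₀ = (μ_n·τ_n − τ_data·x̄)/τ₀ = (10.9804·0.091092 − 0.084826·10.1) / 0.006266 = 0.143484/0.006266 ≈ 22.9.

μ₀ = 22.9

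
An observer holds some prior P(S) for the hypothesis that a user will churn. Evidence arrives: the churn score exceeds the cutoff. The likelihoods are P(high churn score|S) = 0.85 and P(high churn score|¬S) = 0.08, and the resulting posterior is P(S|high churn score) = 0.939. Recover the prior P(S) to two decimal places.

P(S) = 0.59

Bayes' rule in odds form gives O(S|E) = O(S)·[P(E|S)/P(E|¬S)], hence O(S) = O(S|E)/LR.
Posterior odds = 0.939/(1−0.939) = 15.3934. LR = 0.85/0.08 = 10.6250.
Prior odds = 15.3934/10.6250 = 1.4488, so P(S) = 1.4488/(1+1.4488) ≈ 0.59.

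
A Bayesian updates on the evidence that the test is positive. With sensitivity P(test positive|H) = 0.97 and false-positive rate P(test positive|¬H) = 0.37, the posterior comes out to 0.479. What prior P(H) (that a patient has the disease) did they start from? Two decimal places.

P(H) = 0.26

Bayes' rule in odds form gives O(H|E) = O(H)·[P(E|H)/P(E|¬H)], hence O(H) = O(H|E)/LR.
Posterior odds = 0.479/(1−0.479) = 0.9194. LR = 0.97/0.37 = 2.6216.
Prior odds = 0.9194/2.6216 = 0.3507, so P(H) = 0.3507/(1+0.3507) ≈ 0.26.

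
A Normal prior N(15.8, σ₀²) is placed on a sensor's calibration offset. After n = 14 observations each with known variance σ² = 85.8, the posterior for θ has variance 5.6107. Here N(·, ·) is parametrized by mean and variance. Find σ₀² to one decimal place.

σ₀² = 66.4

Posterior precision equals prior precision plus data precision: 1/σ_n² = 1/σ₀² + n/σ².
So 1/σ₀² = 1/5.6107 − 14/85.8 = 0.178231 − 0.163170 = 0.015061.
Hence σ₀² = 1/0.015061 ≈ 66.4.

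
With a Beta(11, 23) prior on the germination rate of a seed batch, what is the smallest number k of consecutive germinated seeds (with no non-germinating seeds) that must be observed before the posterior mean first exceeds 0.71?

After k germinated seeds and 0 non-germinating seeds the posterior is Beta(11+k, 23), with mean (11+k)/(11+23+k).
Set (11+k)/(34+k) > 0.71 and solve: k > (0.71·34 − 11)/(1 − 0.71) = 45.310.
The smallest integer exceeding 45.310 is 46, and checking k=46: (57)/(80) = 0.7125 > 0.71.

k = 46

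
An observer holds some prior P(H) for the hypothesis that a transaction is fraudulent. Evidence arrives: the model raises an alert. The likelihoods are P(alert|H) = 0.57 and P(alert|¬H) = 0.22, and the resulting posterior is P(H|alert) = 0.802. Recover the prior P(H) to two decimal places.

Bayes' rule in odds form gives O(H|E) = O(H)·[P(E|H)/P(E|¬H)], hence O(H) = O(H|E)/LR.
Posterior odds = 0.802/(1−0.802) = 4.0505. LR = 0.57/0.22 = 2.5909.
Prior odds = 4.0505/2.5909 = 1.5634, so P(H) = 1.5634/(1+1.5634) ≈ 0.61.

P(H) = 0.61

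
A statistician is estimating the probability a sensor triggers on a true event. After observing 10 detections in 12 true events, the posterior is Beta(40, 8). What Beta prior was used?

A Beta(a, b) prior with s successes and f failures in binomial data gives a Beta(a+s, b+f) posterior.
So a = 40 − 10 = 30 and b = 8 − 2 = 6.

Beta(30, 6)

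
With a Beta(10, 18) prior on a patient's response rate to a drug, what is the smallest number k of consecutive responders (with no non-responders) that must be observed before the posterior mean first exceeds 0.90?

k = 153

After k responders and 0 non-responders the posterior is Beta(10+k, 18), with mean (10+k)/(10+18+k).
Set (10+k)/(28+k) > 0.90 and solve: k > (0.90·28 − 10)/(1 − 0.90) = 152.000.
The smallest integer exceeding 152.000 is 153, and checking k=153: (163)/(181) = 0.9006 > 0.90.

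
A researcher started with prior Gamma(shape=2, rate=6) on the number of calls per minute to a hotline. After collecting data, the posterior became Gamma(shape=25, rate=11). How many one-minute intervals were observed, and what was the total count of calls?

n = 5 one-minute intervals with total 23 calls

Gamma–Poisson conjugacy: posterior shape = α + Σxᵢ, posterior rate = β + n.
Matching: Σxᵢ = 25 − 2 = 23 and n = 11 − 6 = 5.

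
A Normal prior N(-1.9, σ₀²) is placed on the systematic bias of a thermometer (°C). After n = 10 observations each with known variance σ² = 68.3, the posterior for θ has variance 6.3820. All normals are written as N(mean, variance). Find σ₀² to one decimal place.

Posterior precision equals prior precision plus data precision: 1/σ_n² = 1/σ₀² + n/σ².
So 1/σ₀² = 1/6.3820 − 10/68.3 = 0.156691 − 0.146413 = 0.010278.
Hence σ₀² = 1/0.010278 ≈ 97.3.

σ₀² = 97.3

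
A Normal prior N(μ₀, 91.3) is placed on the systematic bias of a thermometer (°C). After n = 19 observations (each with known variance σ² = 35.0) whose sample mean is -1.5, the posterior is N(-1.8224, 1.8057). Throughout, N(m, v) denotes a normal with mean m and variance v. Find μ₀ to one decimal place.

The posterior mean is a precision-weighted average: μ_n = (τ₀μ₀ + τ_data·x̄)/(τ₀+τ_data), with τ₀=1/σ₀² and τ_data=n/σ².
Here τ₀ = 1/91.3 = 0.010953 and τ_data = 19/35.0 = 0.542857, so τ_n = 0.553810.
Rearranging for μ₀: μ₀ = (μ_n·τ_n − τ_data·x̄)/τ₀ = (-1.8224·0.553810 − 0.542857·-1.5) / 0.010953 = -0.194978/0.010953 ≈ -17.8.

μ₀ = -17.8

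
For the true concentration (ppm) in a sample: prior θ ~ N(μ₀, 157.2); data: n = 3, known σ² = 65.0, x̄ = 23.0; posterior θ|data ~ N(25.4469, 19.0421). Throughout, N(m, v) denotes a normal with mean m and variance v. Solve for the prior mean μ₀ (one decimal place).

With known observation variance, the Normal–Normal posterior has precision τ_n = τ₀ + n/σ² and mean μ_n = (τ₀μ₀ + (n/σ²)x̄)/τ_n.
Here τ₀ = 1/157.2 = 0.006361 and τ_data = 3/65.0 = 0.046154, so τ_n = 0.052515.
Rearranging for μ₀: μ₀ = (μ_n·τ_n − τ_data·x̄)/τ₀ = (25.4469·0.052515 − 0.046154·23.0) / 0.006361 = 0.274802/0.006361 ≈ 43.2.

μ₀ = 43.2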